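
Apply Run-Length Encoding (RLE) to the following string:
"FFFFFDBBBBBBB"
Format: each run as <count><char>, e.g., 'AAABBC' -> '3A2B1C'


Scanning runs left to right:
  i=0: run of 'F' x 5 -> '5F'
  i=5: run of 'D' x 1 -> '1D'
  i=6: run of 'B' x 7 -> '7B'

RLE = 5F1D7B


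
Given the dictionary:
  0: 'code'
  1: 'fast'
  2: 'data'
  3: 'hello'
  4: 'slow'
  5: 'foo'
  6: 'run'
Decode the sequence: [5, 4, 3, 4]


Look up each index in the dictionary:
  5 -> 'foo'
  4 -> 'slow'
  3 -> 'hello'
  4 -> 'slow'

Decoded: "foo slow hello slow"


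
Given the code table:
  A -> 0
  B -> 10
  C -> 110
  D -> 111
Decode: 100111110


Decoding:
10 -> B
0 -> A
111 -> D
110 -> C


Result: BADC


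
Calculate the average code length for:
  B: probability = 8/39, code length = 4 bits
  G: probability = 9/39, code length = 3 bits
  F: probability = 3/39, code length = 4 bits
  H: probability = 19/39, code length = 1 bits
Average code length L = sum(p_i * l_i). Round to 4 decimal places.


Weighted contributions p_i * l_i:
  B: (8/39) * 4 = 32/39
  G: (9/39) * 3 = 27/39
  F: (3/39) * 4 = 12/39
  H: (19/39) * 1 = 19/39
Sum = (32 + 27 + 12 + 19)/39 = 90/39

L = 90/39 = 2.3077 bits/symbol


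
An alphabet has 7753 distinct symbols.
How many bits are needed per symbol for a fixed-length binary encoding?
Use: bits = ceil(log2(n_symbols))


log2(7753) = 12.9205
Bracket: 2^12 = 4096 < 7753 <= 2^13 = 8192
So ceil(log2(7753)) = 13

bits = ceil(log2(7753)) = ceil(12.9205) = 13 bits


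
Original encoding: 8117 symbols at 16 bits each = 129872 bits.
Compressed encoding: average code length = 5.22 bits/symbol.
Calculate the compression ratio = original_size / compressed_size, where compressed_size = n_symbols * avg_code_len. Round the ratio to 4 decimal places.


original_size = n_symbols * orig_bits = 8117 * 16 = 129872 bits
compressed_size = n_symbols * avg_code_len = 8117 * 5.22 = 42370.74 bits
ratio = original_size / compressed_size = 129872 / 42370.74 = 3.0651

Compression ratio = 3.0651


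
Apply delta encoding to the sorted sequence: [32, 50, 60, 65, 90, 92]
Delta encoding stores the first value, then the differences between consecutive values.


First value: 32
Deltas:
  50 - 32 = 18
  60 - 50 = 10
  65 - 60 = 5
  90 - 65 = 25
  92 - 90 = 2


Delta encoded: [32, 18, 10, 5, 25, 2]


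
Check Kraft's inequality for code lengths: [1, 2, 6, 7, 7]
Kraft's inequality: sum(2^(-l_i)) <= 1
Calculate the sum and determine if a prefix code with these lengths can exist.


Sum = 2^(-1) + 2^(-2) + 2^(-6) + 2^(-7) + 2^(-7)
    = 0.5 + 0.25 + 0.015625 + 0.0078125 + 0.0078125
    = 100/128 = 0.78125
Since 0.78125 <= 1, Kraft's inequality IS satisfied.
A prefix code with these lengths CAN exist.

Kraft sum = 0.78125. Satisfied.


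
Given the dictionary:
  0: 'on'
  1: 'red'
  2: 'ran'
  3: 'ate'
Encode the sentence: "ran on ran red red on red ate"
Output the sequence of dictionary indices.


Look up each word in the dictionary:
  'ran' -> 2
  'on' -> 0
  'ran' -> 2
  'red' -> 1
  'red' -> 1
  'on' -> 0
  'red' -> 1
  'ate' -> 3

Encoded: [2, 0, 2, 1, 1, 0, 1, 3]


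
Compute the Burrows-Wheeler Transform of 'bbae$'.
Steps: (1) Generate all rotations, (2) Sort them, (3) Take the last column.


Rotations (sorted):
  0: $bbae -> last char: e
  1: ae$bb -> last char: b
  2: bae$b -> last char: b
  3: bbae$ -> last char: $
  4: e$bba -> last char: a


BWT = ebb$a


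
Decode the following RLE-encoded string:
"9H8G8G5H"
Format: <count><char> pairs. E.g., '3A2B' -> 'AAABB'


Expanding each <count><char> pair:
  9H -> 'HHHHHHHHH'
  8G -> 'GGGGGGGG'
  8G -> 'GGGGGGGG'
  5H -> 'HHHHH'

Decoded = HHHHHHHHHGGGGGGGGGGGGGGGGHHHHH


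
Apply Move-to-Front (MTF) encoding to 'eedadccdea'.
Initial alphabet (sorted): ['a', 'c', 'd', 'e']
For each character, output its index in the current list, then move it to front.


MTF encoding:
'e': index 3 in ['a', 'c', 'd', 'e'] -> ['e', 'a', 'c', 'd']
'e': index 0 in ['e', 'a', 'c', 'd'] -> ['e', 'a', 'c', 'd']
'd': index 3 in ['e', 'a', 'c', 'd'] -> ['d', 'e', 'a', 'c']
'a': index 2 in ['d', 'e', 'a', 'c'] -> ['a', 'd', 'e', 'c']
'd': index 1 in ['a', 'd', 'e', 'c'] -> ['d', 'a', 'e', 'c']
'c': index 3 in ['d', 'a', 'e', 'c'] -> ['c', 'd', 'a', 'e']
'c': index 0 in ['c', 'd', 'a', 'e'] -> ['c', 'd', 'a', 'e']
'd': index 1 in ['c', 'd', 'a', 'e'] -> ['d', 'c', 'a', 'e']
'e': index 3 in ['d', 'c', 'a', 'e'] -> ['e', 'd', 'c', 'a']
'a': index 3 in ['e', 'd', 'c', 'a'] -> ['a', 'e', 'd', 'c']


Output: [3, 0, 3, 2, 1, 3, 0, 1, 3, 3]


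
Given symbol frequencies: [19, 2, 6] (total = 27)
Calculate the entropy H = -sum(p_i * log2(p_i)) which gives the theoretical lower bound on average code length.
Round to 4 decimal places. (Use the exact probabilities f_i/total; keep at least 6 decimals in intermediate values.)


Per-symbol terms -p_i * log2(p_i) with p_i = f_i/27:
  p = 19/27 = 0.703704: log2(p) = -0.506960, -p*log2(p) = 0.356750
  p = 2/27 = 0.074074: log2(p) = -3.754888, -p*log2(p) = 0.278140
  p = 6/27 = 0.222222: log2(p) = -2.169925, -p*log2(p) = 0.482206
H = 0.356750 + 0.278140 + 0.482206 = 1.117096

H = 1.1171 bits/symbol


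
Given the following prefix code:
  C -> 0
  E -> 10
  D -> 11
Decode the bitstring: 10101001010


Decoding step by step:
Bits 10 -> E
Bits 10 -> E
Bits 10 -> E
Bits 0 -> C
Bits 10 -> E
Bits 10 -> E


Decoded message: EEECEE


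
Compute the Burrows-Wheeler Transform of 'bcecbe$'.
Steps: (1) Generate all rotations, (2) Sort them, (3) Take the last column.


Rotations (sorted):
  0: $bcecbe -> last char: e
  1: bcecbe$ -> last char: $
  2: be$bcec -> last char: c
  3: cbe$bce -> last char: e
  4: cecbe$b -> last char: b
  5: e$bcecb -> last char: b
  6: ecbe$bc -> last char: c


BWT = e$cebbc


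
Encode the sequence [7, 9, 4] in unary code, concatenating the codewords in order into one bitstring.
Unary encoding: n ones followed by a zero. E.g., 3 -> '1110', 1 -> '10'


Encode each number as n ones followed by a terminating 0:
  7 -> 11111110 (8 bits)
  9 -> 1111111110 (10 bits)
  4 -> 11110 (5 bits)
Total length = 8 + 10 + 5 = 23 bits.

Unary([7, 9, 4]) = 11111110111111111011110 (23 bits)


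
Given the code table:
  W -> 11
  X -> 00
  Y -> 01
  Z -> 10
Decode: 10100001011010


Decoding:
10 -> Z
10 -> Z
00 -> X
01 -> Y
01 -> Y
10 -> Z
10 -> Z


Result: ZZXYYZZ


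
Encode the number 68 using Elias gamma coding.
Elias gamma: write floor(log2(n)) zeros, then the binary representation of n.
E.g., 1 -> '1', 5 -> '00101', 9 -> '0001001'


num_bits = floor(log2(68)) + 1 = 7
leading_zeros = num_bits - 1 = 6
binary(68) = 1000100

Elias gamma(68) = '000000' + '1000100' = 0000001000100 (13 bits)


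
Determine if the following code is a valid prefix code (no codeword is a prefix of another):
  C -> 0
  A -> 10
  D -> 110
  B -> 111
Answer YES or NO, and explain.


Checking each pair (does one codeword prefix another?):
  C='0' vs A='10': no prefix
  C='0' vs D='110': no prefix
  C='0' vs B='111': no prefix
  A='10' vs C='0': no prefix
  A='10' vs D='110': no prefix
  A='10' vs B='111': no prefix
  D='110' vs C='0': no prefix
  D='110' vs A='10': no prefix
  D='110' vs B='111': no prefix
  B='111' vs C='0': no prefix
  B='111' vs A='10': no prefix
  B='111' vs D='110': no prefix
No violation found over all pairs.

YES -- this is a valid prefix code. No codeword is a prefix of any other codeword.


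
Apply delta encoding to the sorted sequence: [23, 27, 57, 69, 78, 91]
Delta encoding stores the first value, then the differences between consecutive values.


First value: 23
Deltas:
  27 - 23 = 4
  57 - 27 = 30
  69 - 57 = 12
  78 - 69 = 9
  91 - 78 = 13


Delta encoded: [23, 4, 30, 12, 9, 13]


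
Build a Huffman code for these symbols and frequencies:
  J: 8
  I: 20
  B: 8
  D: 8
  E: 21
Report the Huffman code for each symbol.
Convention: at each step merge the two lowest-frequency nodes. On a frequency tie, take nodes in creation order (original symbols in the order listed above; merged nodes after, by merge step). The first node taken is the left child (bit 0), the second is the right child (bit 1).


Huffman tree construction:
Step 1: Merge J(8) + B(8) = 16
Step 2: Merge D(8) + (J+B)(16) = 24
Step 3: Merge I(20) + E(21) = 41
Step 4: Merge (D+(J+B))(24) + (I+E)(41) = 65
Read each symbol's code off the tree from the root (left child = 0, right child = 1).

Codes:
  J: 010 (length 3)
  I: 10 (length 2)
  B: 011 (length 3)
  D: 00 (length 2)
  E: 11 (length 2)
Average code length: 146/65 = 2.2462 bits/symbol


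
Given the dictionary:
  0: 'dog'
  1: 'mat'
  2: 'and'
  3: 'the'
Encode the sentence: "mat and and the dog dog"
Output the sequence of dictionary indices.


Look up each word in the dictionary:
  'mat' -> 1
  'and' -> 2
  'and' -> 2
  'the' -> 3
  'dog' -> 0
  'dog' -> 0

Encoded: [1, 2, 2, 3, 0, 0]


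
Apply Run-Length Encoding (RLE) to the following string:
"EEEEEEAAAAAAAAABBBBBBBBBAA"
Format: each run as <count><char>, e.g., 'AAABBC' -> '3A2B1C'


Scanning runs left to right:
  i=0: run of 'E' x 6 -> '6E'
  i=6: run of 'A' x 9 -> '9A'
  i=15: run of 'B' x 9 -> '9B'
  i=24: run of 'A' x 2 -> '2A'

RLE = 6E9A9B2A


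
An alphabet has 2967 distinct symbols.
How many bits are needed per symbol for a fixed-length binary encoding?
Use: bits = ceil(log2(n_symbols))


log2(2967) = 11.5348
Bracket: 2^11 = 2048 < 2967 <= 2^12 = 4096
So ceil(log2(2967)) = 12

bits = ceil(log2(2967)) = ceil(11.5348) = 12 bits


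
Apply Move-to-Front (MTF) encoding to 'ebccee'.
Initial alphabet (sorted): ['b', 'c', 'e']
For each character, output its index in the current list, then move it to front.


MTF encoding:
'e': index 2 in ['b', 'c', 'e'] -> ['e', 'b', 'c']
'b': index 1 in ['e', 'b', 'c'] -> ['b', 'e', 'c']
'c': index 2 in ['b', 'e', 'c'] -> ['c', 'b', 'e']
'c': index 0 in ['c', 'b', 'e'] -> ['c', 'b', 'e']
'e': index 2 in ['c', 'b', 'e'] -> ['e', 'c', 'b']
'e': index 0 in ['e', 'c', 'b'] -> ['e', 'c', 'b']


Output: [2, 1, 2, 0, 2, 0]


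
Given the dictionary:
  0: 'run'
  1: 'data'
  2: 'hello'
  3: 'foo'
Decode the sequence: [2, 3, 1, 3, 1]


Look up each index in the dictionary:
  2 -> 'hello'
  3 -> 'foo'
  1 -> 'data'
  3 -> 'foo'
  1 -> 'data'

Decoded: "hello foo data foo data"


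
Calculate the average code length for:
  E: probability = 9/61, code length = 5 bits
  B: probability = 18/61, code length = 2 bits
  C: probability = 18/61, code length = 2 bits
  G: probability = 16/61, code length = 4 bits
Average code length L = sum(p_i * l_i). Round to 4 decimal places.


Weighted contributions p_i * l_i:
  E: (9/61) * 5 = 45/61
  B: (18/61) * 2 = 36/61
  C: (18/61) * 2 = 36/61
  G: (16/61) * 4 = 64/61
Sum = (45 + 36 + 36 + 64)/61 = 181/61

L = 181/61 = 2.9672 bits/symbol


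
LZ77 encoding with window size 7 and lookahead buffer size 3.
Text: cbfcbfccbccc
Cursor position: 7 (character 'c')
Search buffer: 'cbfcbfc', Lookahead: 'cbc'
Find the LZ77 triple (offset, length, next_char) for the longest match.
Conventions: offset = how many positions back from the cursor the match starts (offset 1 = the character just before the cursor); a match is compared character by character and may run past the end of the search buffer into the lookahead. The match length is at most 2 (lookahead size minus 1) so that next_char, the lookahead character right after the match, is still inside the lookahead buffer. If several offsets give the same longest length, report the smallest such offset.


Try each offset into the search buffer:
  offset=1 (pos 6, char 'c'): match length 1
  offset=2 (pos 5, char 'f'): match length 0
  offset=3 (pos 4, char 'b'): match length 0
  offset=4 (pos 3, char 'c'): match length 2
  offset=5 (pos 2, char 'f'): match length 0
  offset=6 (pos 1, char 'b'): match length 0
  offset=7 (pos 0, char 'c'): match length 2
Longest match has length 2, found at offsets 4, 7; take the smallest, offset 4.
next_char = character at position 7 + 2 = 9 -> 'c'

Best match: offset=4, length=2 (matching 'cb' starting at position 3)
LZ77 triple: (4, 2, 'c')


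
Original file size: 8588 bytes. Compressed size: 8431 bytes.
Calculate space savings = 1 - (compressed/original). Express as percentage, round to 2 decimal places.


ratio = compressed/original = 8431/8588 = 0.981719
savings = 1 - ratio = 1 - 0.981719 = 0.018281
as a percentage: 0.018281 * 100 = 1.83%

Space savings = 1 - 8431/8588 = 1.83%


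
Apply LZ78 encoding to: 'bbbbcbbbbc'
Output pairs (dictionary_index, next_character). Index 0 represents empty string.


LZ78 encoding steps:
Dictionary: {0: ''}
Step 1: w='' (idx 0), next='b' -> output (0, 'b'), add 'b' as idx 1
Step 2: w='b' (idx 1), next='b' -> output (1, 'b'), add 'bb' as idx 2
Step 3: w='b' (idx 1), next='c' -> output (1, 'c'), add 'bc' as idx 3
Step 4: w='bb' (idx 2), next='b' -> output (2, 'b'), add 'bbb' as idx 4
Step 5: w='bc' (idx 3), end of input -> output (3, '')


Encoded: [(0, 'b'), (1, 'b'), (1, 'c'), (2, 'b'), (3, '')]


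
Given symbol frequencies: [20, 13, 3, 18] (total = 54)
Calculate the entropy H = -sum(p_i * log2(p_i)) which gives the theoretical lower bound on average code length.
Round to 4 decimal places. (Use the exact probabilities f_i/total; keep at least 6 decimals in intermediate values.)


Per-symbol terms -p_i * log2(p_i) with p_i = f_i/54:
  p = 20/54 = 0.370370: log2(p) = -1.432959, -p*log2(p) = 0.530726
  p = 13/54 = 0.240741: log2(p) = -2.054448, -p*log2(p) = 0.494589
  p = 3/54 = 0.055556: log2(p) = -4.169925, -p*log2(p) = 0.231663
  p = 18/54 = 0.333333: log2(p) = -1.584963, -p*log2(p) = 0.528321
H = 0.530726 + 0.494589 + 0.231663 + 0.528321 = 1.785299

H = 1.7853 bits/symbol


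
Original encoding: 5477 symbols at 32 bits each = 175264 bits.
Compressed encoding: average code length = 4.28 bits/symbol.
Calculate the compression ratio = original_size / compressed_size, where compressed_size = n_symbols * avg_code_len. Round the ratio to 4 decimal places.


original_size = n_symbols * orig_bits = 5477 * 32 = 175264 bits
compressed_size = n_symbols * avg_code_len = 5477 * 4.28 = 23441.56 bits
ratio = original_size / compressed_size = 175264 / 23441.56 = 7.4766

Compression ratio = 7.4766


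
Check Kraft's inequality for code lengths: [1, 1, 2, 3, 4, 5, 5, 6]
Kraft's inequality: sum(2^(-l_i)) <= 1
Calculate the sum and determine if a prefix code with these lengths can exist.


Sum = 2^(-1) + 2^(-1) + 2^(-2) + 2^(-3) + 2^(-4) + 2^(-5) + 2^(-5) + 2^(-6)
    = 0.5 + 0.5 + 0.25 + 0.125 + 0.0625 + 0.03125 + 0.03125 + 0.015625
    = 97/64 = 1.515625
Since 1.515625 > 1, Kraft's inequality is NOT satisfied.
A prefix code with these lengths CANNOT exist.

Kraft sum = 1.515625. Not satisfied.


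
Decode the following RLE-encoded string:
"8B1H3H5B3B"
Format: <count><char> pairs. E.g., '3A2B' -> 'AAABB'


Expanding each <count><char> pair:
  8B -> 'BBBBBBBB'
  1H -> 'H'
  3H -> 'HHH'
  5B -> 'BBBBB'
  3B -> 'BBB'

Decoded = BBBBBBBBHHHHBBBBBBBB


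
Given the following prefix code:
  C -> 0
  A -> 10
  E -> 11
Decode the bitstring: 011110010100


Decoding step by step:
Bits 0 -> C
Bits 11 -> E
Bits 11 -> E
Bits 0 -> C
Bits 0 -> C
Bits 10 -> A
Bits 10 -> A
Bits 0 -> C


Decoded message: CEECCAAC


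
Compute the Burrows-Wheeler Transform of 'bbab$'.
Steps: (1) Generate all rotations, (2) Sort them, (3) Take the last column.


Rotations (sorted):
  0: $bbab -> last char: b
  1: ab$bb -> last char: b
  2: b$bba -> last char: a
  3: bab$b -> last char: b
  4: bbab$ -> last char: $


BWT = bbab$


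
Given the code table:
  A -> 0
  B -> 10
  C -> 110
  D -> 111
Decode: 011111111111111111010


Decoding:
0 -> A
111 -> D
111 -> D
111 -> D
111 -> D
111 -> D
110 -> C
10 -> B


Result: ADDDDDCB


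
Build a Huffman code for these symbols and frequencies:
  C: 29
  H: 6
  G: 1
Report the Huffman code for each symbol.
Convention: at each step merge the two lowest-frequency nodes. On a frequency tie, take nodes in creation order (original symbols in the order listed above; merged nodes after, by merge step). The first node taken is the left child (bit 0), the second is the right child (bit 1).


Huffman tree construction:
Step 1: Merge G(1) + H(6) = 7
Step 2: Merge (G+H)(7) + C(29) = 36
Read each symbol's code off the tree from the root (left child = 0, right child = 1).

Codes:
  C: 1 (length 1)
  H: 01 (length 2)
  G: 00 (length 2)
Average code length: 43/36 = 1.1944 bits/symbol


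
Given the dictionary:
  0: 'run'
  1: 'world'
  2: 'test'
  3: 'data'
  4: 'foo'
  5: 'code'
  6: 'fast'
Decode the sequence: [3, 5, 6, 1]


Look up each index in the dictionary:
  3 -> 'data'
  5 -> 'code'
  6 -> 'fast'
  1 -> 'world'

Decoded: "data code fast world"


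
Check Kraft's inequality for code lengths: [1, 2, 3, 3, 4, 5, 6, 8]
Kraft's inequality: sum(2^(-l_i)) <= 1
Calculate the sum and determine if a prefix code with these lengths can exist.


Sum = 2^(-1) + 2^(-2) + 2^(-3) + 2^(-3) + 2^(-4) + 2^(-5) + 2^(-6) + 2^(-8)
    = 0.5 + 0.25 + 0.125 + 0.125 + 0.0625 + 0.03125 + 0.015625 + 0.00390625
    = 285/256 = 1.11328125
Since 1.11328125 > 1, Kraft's inequality is NOT satisfied.
A prefix code with these lengths CANNOT exist.

Kraft sum = 1.11328125. Not satisfied.


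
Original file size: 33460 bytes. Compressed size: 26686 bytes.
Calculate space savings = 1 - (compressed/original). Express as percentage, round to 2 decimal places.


ratio = compressed/original = 26686/33460 = 0.797549
savings = 1 - ratio = 1 - 0.797549 = 0.202451
as a percentage: 0.202451 * 100 = 20.25%

Space savings = 1 - 26686/33460 = 20.25%


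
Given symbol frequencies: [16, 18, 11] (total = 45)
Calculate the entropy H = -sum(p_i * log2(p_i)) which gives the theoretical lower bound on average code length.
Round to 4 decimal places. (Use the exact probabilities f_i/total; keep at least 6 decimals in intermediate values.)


Per-symbol terms -p_i * log2(p_i) with p_i = f_i/45:
  p = 16/45 = 0.355556: log2(p) = -1.491853, -p*log2(p) = 0.530437
  p = 18/45 = 0.400000: log2(p) = -1.321928, -p*log2(p) = 0.528771
  p = 11/45 = 0.244444: log2(p) = -2.032421, -p*log2(p) = 0.496814
H = 0.530437 + 0.528771 + 0.496814 = 1.556022

H = 1.556 bits/symbol


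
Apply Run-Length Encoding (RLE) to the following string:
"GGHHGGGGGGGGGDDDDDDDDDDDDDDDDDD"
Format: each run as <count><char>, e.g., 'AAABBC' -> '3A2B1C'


Scanning runs left to right:
  i=0: run of 'G' x 2 -> '2G'
  i=2: run of 'H' x 2 -> '2H'
  i=4: run of 'G' x 9 -> '9G'
  i=13: run of 'D' x 18 -> '18D'

RLE = 2G2H9G18D


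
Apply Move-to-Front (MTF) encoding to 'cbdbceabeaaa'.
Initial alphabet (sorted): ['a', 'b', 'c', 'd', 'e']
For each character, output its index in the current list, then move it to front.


MTF encoding:
'c': index 2 in ['a', 'b', 'c', 'd', 'e'] -> ['c', 'a', 'b', 'd', 'e']
'b': index 2 in ['c', 'a', 'b', 'd', 'e'] -> ['b', 'c', 'a', 'd', 'e']
'd': index 3 in ['b', 'c', 'a', 'd', 'e'] -> ['d', 'b', 'c', 'a', 'e']
'b': index 1 in ['d', 'b', 'c', 'a', 'e'] -> ['b', 'd', 'c', 'a', 'e']
'c': index 2 in ['b', 'd', 'c', 'a', 'e'] -> ['c', 'b', 'd', 'a', 'e']
'e': index 4 in ['c', 'b', 'd', 'a', 'e'] -> ['e', 'c', 'b', 'd', 'a']
'a': index 4 in ['e', 'c', 'b', 'd', 'a'] -> ['a', 'e', 'c', 'b', 'd']
'b': index 3 in ['a', 'e', 'c', 'b', 'd'] -> ['b', 'a', 'e', 'c', 'd']
'e': index 2 in ['b', 'a', 'e', 'c', 'd'] -> ['e', 'b', 'a', 'c', 'd']
'a': index 2 in ['e', 'b', 'a', 'c', 'd'] -> ['a', 'e', 'b', 'c', 'd']
'a': index 0 in ['a', 'e', 'b', 'c', 'd'] -> ['a', 'e', 'b', 'c', 'd']
'a': index 0 in ['a', 'e', 'b', 'c', 'd'] -> ['a', 'e', 'b', 'c', 'd']


Output: [2, 2, 3, 1, 2, 4, 4, 3, 2, 2, 0, 0]


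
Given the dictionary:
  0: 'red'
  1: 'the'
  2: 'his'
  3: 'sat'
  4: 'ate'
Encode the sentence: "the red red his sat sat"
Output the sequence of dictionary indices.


Look up each word in the dictionary:
  'the' -> 1
  'red' -> 0
  'red' -> 0
  'his' -> 2
  'sat' -> 3
  'sat' -> 3

Encoded: [1, 0, 0, 2, 3, 3]


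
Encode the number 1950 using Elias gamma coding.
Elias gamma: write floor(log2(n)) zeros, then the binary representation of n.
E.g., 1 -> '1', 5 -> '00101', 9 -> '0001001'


num_bits = floor(log2(1950)) + 1 = 11
leading_zeros = num_bits - 1 = 10
binary(1950) = 11110011110

Elias gamma(1950) = '0000000000' + '11110011110' = 000000000011110011110 (21 bits)


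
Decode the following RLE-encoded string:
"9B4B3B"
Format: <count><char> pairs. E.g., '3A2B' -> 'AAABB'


Expanding each <count><char> pair:
  9B -> 'BBBBBBBBB'
  4B -> 'BBBB'
  3B -> 'BBB'

Decoded = BBBBBBBBBBBBBBBB


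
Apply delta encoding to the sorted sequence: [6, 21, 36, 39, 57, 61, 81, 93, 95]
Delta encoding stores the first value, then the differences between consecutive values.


First value: 6
Deltas:
  21 - 6 = 15
  36 - 21 = 15
  39 - 36 = 3
  57 - 39 = 18
  61 - 57 = 4
  81 - 61 = 20
  93 - 81 = 12
  95 - 93 = 2


Delta encoded: [6, 15, 15, 3, 18, 4, 20, 12, 2]


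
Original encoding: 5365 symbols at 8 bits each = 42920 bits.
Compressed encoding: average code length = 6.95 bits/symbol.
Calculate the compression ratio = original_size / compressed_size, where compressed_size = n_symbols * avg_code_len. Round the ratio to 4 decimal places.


original_size = n_symbols * orig_bits = 5365 * 8 = 42920 bits
compressed_size = n_symbols * avg_code_len = 5365 * 6.95 = 37286.75 bits
ratio = original_size / compressed_size = 42920 / 37286.75 = 1.1511

Compression ratio = 1.1511


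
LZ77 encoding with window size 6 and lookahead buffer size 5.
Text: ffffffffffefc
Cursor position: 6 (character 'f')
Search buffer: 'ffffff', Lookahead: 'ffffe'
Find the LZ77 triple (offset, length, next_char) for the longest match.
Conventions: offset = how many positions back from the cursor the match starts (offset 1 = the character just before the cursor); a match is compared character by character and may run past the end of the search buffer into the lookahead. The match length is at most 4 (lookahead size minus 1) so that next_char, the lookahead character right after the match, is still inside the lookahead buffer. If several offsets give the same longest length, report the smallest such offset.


Try each offset into the search buffer:
  offset=1 (pos 5, char 'f'): match length 4
  offset=2 (pos 4, char 'f'): match length 4
  offset=3 (pos 3, char 'f'): match length 4
  offset=4 (pos 2, char 'f'): match length 4
  offset=5 (pos 1, char 'f'): match length 4
  offset=6 (pos 0, char 'f'): match length 4
Longest match has length 4, found at offsets 1, 2, 3, 4, 5, 6; take the smallest, offset 1.
next_char = character at position 6 + 4 = 10 -> 'e'

Best match: offset=1, length=4 (matching 'ffff' starting at position 5)
LZ77 triple: (1, 4, 'e')


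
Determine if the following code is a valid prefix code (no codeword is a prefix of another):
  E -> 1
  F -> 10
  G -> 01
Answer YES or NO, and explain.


Checking each pair (does one codeword prefix another?):
  E='1' vs F='10': prefix -- VIOLATION

NO -- this is NOT a valid prefix code. E (1) is a prefix of F (10).


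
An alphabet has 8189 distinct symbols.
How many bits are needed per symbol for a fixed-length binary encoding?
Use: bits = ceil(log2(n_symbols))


log2(8189) = 12.9995
Bracket: 2^12 = 4096 < 8189 <= 2^13 = 8192
So ceil(log2(8189)) = 13

bits = ceil(log2(8189)) = ceil(12.9995) = 13 bits


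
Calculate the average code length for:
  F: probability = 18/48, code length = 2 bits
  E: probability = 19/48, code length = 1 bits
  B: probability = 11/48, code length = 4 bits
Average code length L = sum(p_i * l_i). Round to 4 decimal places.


Weighted contributions p_i * l_i:
  F: (18/48) * 2 = 36/48
  E: (19/48) * 1 = 19/48
  B: (11/48) * 4 = 44/48
Sum = (36 + 19 + 44)/48 = 99/48

L = 99/48 = 2.0625 bits/symbol


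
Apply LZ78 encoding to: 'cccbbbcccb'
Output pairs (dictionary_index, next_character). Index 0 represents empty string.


LZ78 encoding steps:
Dictionary: {0: ''}
Step 1: w='' (idx 0), next='c' -> output (0, 'c'), add 'c' as idx 1
Step 2: w='c' (idx 1), next='c' -> output (1, 'c'), add 'cc' as idx 2
Step 3: w='' (idx 0), next='b' -> output (0, 'b'), add 'b' as idx 3
Step 4: w='b' (idx 3), next='b' -> output (3, 'b'), add 'bb' as idx 4
Step 5: w='cc' (idx 2), next='c' -> output (2, 'c'), add 'ccc' as idx 5
Step 6: w='b' (idx 3), end of input -> output (3, '')


Encoded: [(0, 'c'), (1, 'c'), (0, 'b'), (3, 'b'), (2, 'c'), (3, '')]


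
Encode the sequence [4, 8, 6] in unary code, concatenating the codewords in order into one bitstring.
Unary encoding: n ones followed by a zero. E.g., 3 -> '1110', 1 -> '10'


Encode each number as n ones followed by a terminating 0:
  4 -> 11110 (5 bits)
  8 -> 111111110 (9 bits)
  6 -> 1111110 (7 bits)
Total length = 5 + 9 + 7 = 21 bits.

Unary([4, 8, 6]) = 111101111111101111110 (21 bits)


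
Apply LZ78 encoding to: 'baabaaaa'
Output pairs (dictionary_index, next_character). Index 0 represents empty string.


LZ78 encoding steps:
Dictionary: {0: ''}
Step 1: w='' (idx 0), next='b' -> output (0, 'b'), add 'b' as idx 1
Step 2: w='' (idx 0), next='a' -> output (0, 'a'), add 'a' as idx 2
Step 3: w='a' (idx 2), next='b' -> output (2, 'b'), add 'ab' as idx 3
Step 4: w='a' (idx 2), next='a' -> output (2, 'a'), add 'aa' as idx 4
Step 5: w='aa' (idx 4), end of input -> output (4, '')


Encoded: [(0, 'b'), (0, 'a'), (2, 'b'), (2, 'a'), (4, '')]


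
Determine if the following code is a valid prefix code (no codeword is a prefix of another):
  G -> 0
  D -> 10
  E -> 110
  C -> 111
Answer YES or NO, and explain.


Checking each pair (does one codeword prefix another?):
  G='0' vs D='10': no prefix
  G='0' vs E='110': no prefix
  G='0' vs C='111': no prefix
  D='10' vs G='0': no prefix
  D='10' vs E='110': no prefix
  D='10' vs C='111': no prefix
  E='110' vs G='0': no prefix
  E='110' vs D='10': no prefix
  E='110' vs C='111': no prefix
  C='111' vs G='0': no prefix
  C='111' vs D='10': no prefix
  C='111' vs E='110': no prefix
No violation found over all pairs.

YES -- this is a valid prefix code. No codeword is a prefix of any other codeword.


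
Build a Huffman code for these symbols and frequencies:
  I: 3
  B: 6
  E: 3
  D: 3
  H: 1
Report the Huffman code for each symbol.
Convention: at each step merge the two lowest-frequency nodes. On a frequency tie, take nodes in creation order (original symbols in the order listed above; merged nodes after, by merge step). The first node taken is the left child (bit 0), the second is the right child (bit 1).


Huffman tree construction:
Step 1: Merge H(1) + I(3) = 4
Step 2: Merge E(3) + D(3) = 6
Step 3: Merge (H+I)(4) + B(6) = 10
Step 4: Merge (E+D)(6) + ((H+I)+B)(10) = 16
Read each symbol's code off the tree from the root (left child = 0, right child = 1).

Codes:
  I: 101 (length 3)
  B: 11 (length 2)
  E: 00 (length 2)
  D: 01 (length 2)
  H: 100 (length 3)
Average code length: 36/16 = 2.2500 bits/symbol


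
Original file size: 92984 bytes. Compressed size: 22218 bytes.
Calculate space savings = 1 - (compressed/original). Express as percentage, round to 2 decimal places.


ratio = compressed/original = 22218/92984 = 0.238944
savings = 1 - ratio = 1 - 0.238944 = 0.761056
as a percentage: 0.761056 * 100 = 76.11%

Space savings = 1 - 22218/92984 = 76.11%


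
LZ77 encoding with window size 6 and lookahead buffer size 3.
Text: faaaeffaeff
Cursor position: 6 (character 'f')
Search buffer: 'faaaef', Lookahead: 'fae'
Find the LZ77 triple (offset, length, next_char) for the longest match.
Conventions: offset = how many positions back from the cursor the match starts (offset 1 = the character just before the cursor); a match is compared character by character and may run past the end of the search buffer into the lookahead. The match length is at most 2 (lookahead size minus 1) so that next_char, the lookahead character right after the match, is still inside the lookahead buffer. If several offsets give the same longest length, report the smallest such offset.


Try each offset into the search buffer:
  offset=1 (pos 5, char 'f'): match length 1
  offset=2 (pos 4, char 'e'): match length 0
  offset=3 (pos 3, char 'a'): match length 0
  offset=4 (pos 2, char 'a'): match length 0
  offset=5 (pos 1, char 'a'): match length 0
  offset=6 (pos 0, char 'f'): match length 2
Longest match has length 2 at offset 6.
next_char = character at position 6 + 2 = 8 -> 'e'

Best match: offset=6, length=2 (matching 'fa' starting at position 0)
LZ77 triple: (6, 2, 'e')


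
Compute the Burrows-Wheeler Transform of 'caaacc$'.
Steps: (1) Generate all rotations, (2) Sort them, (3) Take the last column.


Rotations (sorted):
  0: $caaacc -> last char: c
  1: aaacc$c -> last char: c
  2: aacc$ca -> last char: a
  3: acc$caa -> last char: a
  4: c$caaac -> last char: c
  5: caaacc$ -> last char: $
  6: cc$caaa -> last char: a


BWT = ccaac$a


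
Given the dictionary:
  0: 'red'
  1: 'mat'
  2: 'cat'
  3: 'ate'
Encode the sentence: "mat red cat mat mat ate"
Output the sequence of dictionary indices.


Look up each word in the dictionary:
  'mat' -> 1
  'red' -> 0
  'cat' -> 2
  'mat' -> 1
  'mat' -> 1
  'ate' -> 3

Encoded: [1, 0, 2, 1, 1, 3]


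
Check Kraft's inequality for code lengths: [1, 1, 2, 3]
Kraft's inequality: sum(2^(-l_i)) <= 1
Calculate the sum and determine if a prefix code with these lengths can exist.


Sum = 2^(-1) + 2^(-1) + 2^(-2) + 2^(-3)
    = 0.5 + 0.5 + 0.25 + 0.125
    = 11/8 = 1.375
Since 1.375 > 1, Kraft's inequality is NOT satisfied.
A prefix code with these lengths CANNOT exist.

Kraft sum = 1.375. Not satisfied.


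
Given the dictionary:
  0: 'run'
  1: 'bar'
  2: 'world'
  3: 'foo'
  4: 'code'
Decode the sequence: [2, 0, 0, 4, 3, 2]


Look up each index in the dictionary:
  2 -> 'world'
  0 -> 'run'
  0 -> 'run'
  4 -> 'code'
  3 -> 'foo'
  2 -> 'world'

Decoded: "world run run code foo world"


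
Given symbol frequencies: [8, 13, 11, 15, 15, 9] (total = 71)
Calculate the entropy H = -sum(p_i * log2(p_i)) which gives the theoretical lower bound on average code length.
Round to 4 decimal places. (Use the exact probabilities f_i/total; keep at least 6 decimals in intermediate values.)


Per-symbol terms -p_i * log2(p_i) with p_i = f_i/71:
  p = 8/71 = 0.112676: log2(p) = -3.149747, -p*log2(p) = 0.354901
  p = 13/71 = 0.183099: log2(p) = -2.449307, -p*log2(p) = 0.448465
  p = 11/71 = 0.154930: log2(p) = -2.690316, -p*log2(p) = 0.416809
  p = 15/71 = 0.211268: log2(p) = -2.242857, -p*log2(p) = 0.473843
  p = 15/71 = 0.211268: log2(p) = -2.242857, -p*log2(p) = 0.473843
  p = 9/71 = 0.126761: log2(p) = -2.979822, -p*log2(p) = 0.377724
H = 0.354901 + 0.448465 + 0.416809 + 0.473843 + 0.473843 + 0.377724 = 2.545585

H = 2.5456 bits/symbol


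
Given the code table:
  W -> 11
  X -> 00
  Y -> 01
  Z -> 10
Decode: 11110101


Decoding:
11 -> W
11 -> W
01 -> Y
01 -> Y


Result: WWYY


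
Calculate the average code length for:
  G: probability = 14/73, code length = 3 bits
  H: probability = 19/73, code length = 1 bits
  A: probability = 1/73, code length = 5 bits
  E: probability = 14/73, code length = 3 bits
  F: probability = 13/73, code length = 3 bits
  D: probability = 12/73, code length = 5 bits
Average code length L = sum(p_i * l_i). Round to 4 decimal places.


Weighted contributions p_i * l_i:
  G: (14/73) * 3 = 42/73
  H: (19/73) * 1 = 19/73
  A: (1/73) * 5 = 5/73
  E: (14/73) * 3 = 42/73
  F: (13/73) * 3 = 39/73
  D: (12/73) * 5 = 60/73
Sum = (42 + 19 + 5 + 42 + 39 + 60)/73 = 207/73

L = 207/73 = 2.8356 bits/symbol


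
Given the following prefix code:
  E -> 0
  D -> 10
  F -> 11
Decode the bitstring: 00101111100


Decoding step by step:
Bits 0 -> E
Bits 0 -> E
Bits 10 -> D
Bits 11 -> F
Bits 11 -> F
Bits 10 -> D
Bits 0 -> E


Decoded message: EEDFFDE


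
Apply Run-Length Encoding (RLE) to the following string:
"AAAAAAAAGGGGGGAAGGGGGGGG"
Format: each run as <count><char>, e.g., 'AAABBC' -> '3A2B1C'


Scanning runs left to right:
  i=0: run of 'A' x 8 -> '8A'
  i=8: run of 'G' x 6 -> '6G'
  i=14: run of 'A' x 2 -> '2A'
  i=16: run of 'G' x 8 -> '8G'

RLE = 8A6G2A8G


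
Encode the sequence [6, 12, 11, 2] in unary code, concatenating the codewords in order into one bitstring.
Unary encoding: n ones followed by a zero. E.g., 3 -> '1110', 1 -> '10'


Encode each number as n ones followed by a terminating 0:
  6 -> 1111110 (7 bits)
  12 -> 1111111111110 (13 bits)
  11 -> 111111111110 (12 bits)
  2 -> 110 (3 bits)
Total length = 7 + 13 + 12 + 3 = 35 bits.

Unary([6, 12, 11, 2]) = 11111101111111111110111111111110110 (35 bits)


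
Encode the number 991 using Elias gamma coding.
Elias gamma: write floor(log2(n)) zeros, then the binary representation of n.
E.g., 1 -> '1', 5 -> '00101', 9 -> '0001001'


num_bits = floor(log2(991)) + 1 = 10
leading_zeros = num_bits - 1 = 9
binary(991) = 1111011111

Elias gamma(991) = '000000000' + '1111011111' = 0000000001111011111 (19 bits)


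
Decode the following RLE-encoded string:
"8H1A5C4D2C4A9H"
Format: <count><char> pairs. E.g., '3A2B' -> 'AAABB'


Expanding each <count><char> pair:
  8H -> 'HHHHHHHH'
  1A -> 'A'
  5C -> 'CCCCC'
  4D -> 'DDDD'
  2C -> 'CC'
  4A -> 'AAAA'
  9H -> 'HHHHHHHHH'

Decoded = HHHHHHHHACCCCCDDDDCCAAAAHHHHHHHHH


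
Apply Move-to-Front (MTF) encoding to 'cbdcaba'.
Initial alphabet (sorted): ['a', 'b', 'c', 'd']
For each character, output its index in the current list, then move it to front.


MTF encoding:
'c': index 2 in ['a', 'b', 'c', 'd'] -> ['c', 'a', 'b', 'd']
'b': index 2 in ['c', 'a', 'b', 'd'] -> ['b', 'c', 'a', 'd']
'd': index 3 in ['b', 'c', 'a', 'd'] -> ['d', 'b', 'c', 'a']
'c': index 2 in ['d', 'b', 'c', 'a'] -> ['c', 'd', 'b', 'a']
'a': index 3 in ['c', 'd', 'b', 'a'] -> ['a', 'c', 'd', 'b']
'b': index 3 in ['a', 'c', 'd', 'b'] -> ['b', 'a', 'c', 'd']
'a': index 1 in ['b', 'a', 'c', 'd'] -> ['a', 'b', 'c', 'd']


Output: [2, 2, 3, 2, 3, 3, 1]


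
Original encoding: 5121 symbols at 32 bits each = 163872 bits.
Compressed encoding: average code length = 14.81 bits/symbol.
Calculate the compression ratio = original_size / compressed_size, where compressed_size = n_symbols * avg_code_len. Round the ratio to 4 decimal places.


original_size = n_symbols * orig_bits = 5121 * 32 = 163872 bits
compressed_size = n_symbols * avg_code_len = 5121 * 14.81 = 75842.01 bits
ratio = original_size / compressed_size = 163872 / 75842.01 = 2.1607

Compression ratio = 2.1607


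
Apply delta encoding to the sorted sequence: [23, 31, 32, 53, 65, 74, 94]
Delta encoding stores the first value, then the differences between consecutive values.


First value: 23
Deltas:
  31 - 23 = 8
  32 - 31 = 1
  53 - 32 = 21
  65 - 53 = 12
  74 - 65 = 9
  94 - 74 = 20


Delta encoded: [23, 8, 1, 21, 12, 9, 20]


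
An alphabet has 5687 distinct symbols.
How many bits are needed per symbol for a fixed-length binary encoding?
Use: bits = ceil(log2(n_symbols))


log2(5687) = 12.4735
Bracket: 2^12 = 4096 < 5687 <= 2^13 = 8192
So ceil(log2(5687)) = 13

bits = ceil(log2(5687)) = ceil(12.4735) = 13 bits


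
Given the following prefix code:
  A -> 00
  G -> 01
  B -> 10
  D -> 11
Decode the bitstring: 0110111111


Decoding step by step:
Bits 01 -> G
Bits 10 -> B
Bits 11 -> D
Bits 11 -> D
Bits 11 -> D


Decoded message: GBDDD


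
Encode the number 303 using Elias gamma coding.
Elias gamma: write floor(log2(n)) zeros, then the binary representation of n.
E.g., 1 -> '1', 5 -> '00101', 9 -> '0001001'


num_bits = floor(log2(303)) + 1 = 9
leading_zeros = num_bits - 1 = 8
binary(303) = 100101111

Elias gamma(303) = '00000000' + '100101111' = 00000000100101111 (17 bits)


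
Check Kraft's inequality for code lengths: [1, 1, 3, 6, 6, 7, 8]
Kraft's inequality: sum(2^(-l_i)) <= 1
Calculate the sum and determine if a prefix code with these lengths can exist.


Sum = 2^(-1) + 2^(-1) + 2^(-3) + 2^(-6) + 2^(-6) + 2^(-7) + 2^(-8)
    = 0.5 + 0.5 + 0.125 + 0.015625 + 0.015625 + 0.0078125 + 0.00390625
    = 299/256 = 1.16796875
Since 1.16796875 > 1, Kraft's inequality is NOT satisfied.
A prefix code with these lengths CANNOT exist.

Kraft sum = 1.16796875. Not satisfied.


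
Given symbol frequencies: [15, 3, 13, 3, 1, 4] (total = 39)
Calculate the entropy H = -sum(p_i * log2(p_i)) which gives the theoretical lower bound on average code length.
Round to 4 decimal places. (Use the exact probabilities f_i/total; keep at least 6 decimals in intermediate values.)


Per-symbol terms -p_i * log2(p_i) with p_i = f_i/39:
  p = 15/39 = 0.384615: log2(p) = -1.378512, -p*log2(p) = 0.530197
  p = 3/39 = 0.076923: log2(p) = -3.700440, -p*log2(p) = 0.284649
  p = 13/39 = 0.333333: log2(p) = -1.584963, -p*log2(p) = 0.528321
  p = 3/39 = 0.076923: log2(p) = -3.700440, -p*log2(p) = 0.284649
  p = 1/39 = 0.025641: log2(p) = -5.285402, -p*log2(p) = 0.135523
  p = 4/39 = 0.102564: log2(p) = -3.285402, -p*log2(p) = 0.336964
H = 0.530197 + 0.284649 + 0.528321 + 0.284649 + 0.135523 + 0.336964 = 2.100303

H = 2.1003 bits/symbol


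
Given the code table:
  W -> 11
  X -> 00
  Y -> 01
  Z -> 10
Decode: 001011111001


Decoding:
00 -> X
10 -> Z
11 -> W
11 -> W
10 -> Z
01 -> Y


Result: XZWWZY


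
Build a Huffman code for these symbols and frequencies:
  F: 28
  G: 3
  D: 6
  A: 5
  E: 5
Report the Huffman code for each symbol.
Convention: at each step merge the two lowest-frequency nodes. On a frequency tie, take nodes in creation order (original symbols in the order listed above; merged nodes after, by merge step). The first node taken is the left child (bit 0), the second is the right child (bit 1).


Huffman tree construction:
Step 1: Merge G(3) + A(5) = 8
Step 2: Merge E(5) + D(6) = 11
Step 3: Merge (G+A)(8) + (E+D)(11) = 19
Step 4: Merge ((G+A)+(E+D))(19) + F(28) = 47
Read each symbol's code off the tree from the root (left child = 0, right child = 1).

Codes:
  F: 1 (length 1)
  G: 000 (length 3)
  D: 011 (length 3)
  A: 001 (length 3)
  E: 010 (length 3)
Average code length: 85/47 = 1.8085 bits/symbol


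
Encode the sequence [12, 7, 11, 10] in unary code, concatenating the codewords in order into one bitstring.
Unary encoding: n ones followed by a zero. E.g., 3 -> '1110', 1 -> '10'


Encode each number as n ones followed by a terminating 0:
  12 -> 1111111111110 (13 bits)
  7 -> 11111110 (8 bits)
  11 -> 111111111110 (12 bits)
  10 -> 11111111110 (11 bits)
Total length = 13 + 8 + 12 + 11 = 44 bits.

Unary([12, 7, 11, 10]) = 11111111111101111111011111111111011111111110 (44 bits)


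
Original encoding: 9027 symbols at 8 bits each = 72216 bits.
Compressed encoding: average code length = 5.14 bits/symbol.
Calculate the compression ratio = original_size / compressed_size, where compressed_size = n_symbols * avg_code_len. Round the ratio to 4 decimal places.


original_size = n_symbols * orig_bits = 9027 * 8 = 72216 bits
compressed_size = n_symbols * avg_code_len = 9027 * 5.14 = 46398.78 bits
ratio = original_size / compressed_size = 72216 / 46398.78 = 1.5564

Compression ratio = 1.5564


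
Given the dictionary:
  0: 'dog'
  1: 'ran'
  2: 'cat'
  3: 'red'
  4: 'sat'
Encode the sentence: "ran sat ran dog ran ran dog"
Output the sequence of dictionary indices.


Look up each word in the dictionary:
  'ran' -> 1
  'sat' -> 4
  'ran' -> 1
  'dog' -> 0
  'ran' -> 1
  'ran' -> 1
  'dog' -> 0

Encoded: [1, 4, 1, 0, 1, 1, 0]


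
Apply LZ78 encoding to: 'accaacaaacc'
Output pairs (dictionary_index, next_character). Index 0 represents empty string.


LZ78 encoding steps:
Dictionary: {0: ''}
Step 1: w='' (idx 0), next='a' -> output (0, 'a'), add 'a' as idx 1
Step 2: w='' (idx 0), next='c' -> output (0, 'c'), add 'c' as idx 2
Step 3: w='c' (idx 2), next='a' -> output (2, 'a'), add 'ca' as idx 3
Step 4: w='a' (idx 1), next='c' -> output (1, 'c'), add 'ac' as idx 4
Step 5: w='a' (idx 1), next='a' -> output (1, 'a'), add 'aa' as idx 5
Step 6: w='ac' (idx 4), next='c' -> output (4, 'c'), add 'acc' as idx 6


Encoded: [(0, 'a'), (0, 'c'), (2, 'a'), (1, 'c'), (1, 'a'), (4, 'c')]


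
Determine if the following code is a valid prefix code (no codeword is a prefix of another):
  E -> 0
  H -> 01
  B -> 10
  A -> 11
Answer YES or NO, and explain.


Checking each pair (does one codeword prefix another?):
  E='0' vs H='01': prefix -- VIOLATION

NO -- this is NOT a valid prefix code. E (0) is a prefix of H (01).
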